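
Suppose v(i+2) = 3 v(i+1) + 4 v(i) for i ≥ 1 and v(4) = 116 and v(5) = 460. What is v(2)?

Rearranging, v(i-2) = (v(i) - 3 v(i-1)) / 4.
v(3) = (460 - 3*116) / 4 = 112/4 = 28
v(2) = (116 - 3*28) / 4 = 32/4 = 8

8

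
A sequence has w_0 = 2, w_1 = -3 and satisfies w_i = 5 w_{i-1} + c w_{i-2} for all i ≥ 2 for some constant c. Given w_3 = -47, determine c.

4

w_2 = -15 + 2c
w_3 = -75 + 7c
So -75 + 7c = -47, giving c = 4.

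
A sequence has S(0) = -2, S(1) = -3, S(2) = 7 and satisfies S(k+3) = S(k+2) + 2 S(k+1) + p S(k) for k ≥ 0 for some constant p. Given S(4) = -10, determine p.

5

S(3) = 1 - 2p
S(4) = 15 - 5p
So 15 - 5p = -10, giving p = 5.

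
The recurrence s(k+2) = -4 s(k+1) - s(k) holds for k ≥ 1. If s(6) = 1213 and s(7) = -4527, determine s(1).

Rearranging, s(k-2) = -(s(k) + 4 s(k-1)).
s(5) = -(-4527 + 4*1213) = -325
s(4) = -(1213 + 4*(-325)) = 87
s(3) = -(-325 + 4*87) = -23
s(2) = -(87 + 4*(-23)) = 5
s(1) = -(-23 + 4*5) = 3

3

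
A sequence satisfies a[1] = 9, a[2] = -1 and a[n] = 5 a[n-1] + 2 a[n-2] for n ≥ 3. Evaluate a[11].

8194013

a[3] = 5*(-1) + 2*9 = 13
a[4] = 5*13 + 2*(-1) = 63
a[5] = 5*63 + 2*13 = 341
a[6] = 5*341 + 2*63 = 1831
a[7] = 5*1831 + 2*341 = 9837
a[8] = 5*9837 + 2*1831 = 52847
a[9] = 5*52847 + 2*9837 = 283909
a[10] = 5*283909 + 2*52847 = 1525239
a[11] = 5*1525239 + 2*283909 = 8194013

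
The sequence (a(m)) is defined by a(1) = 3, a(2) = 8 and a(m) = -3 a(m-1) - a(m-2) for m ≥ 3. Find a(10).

a(3) = -3(8) - 3 = -27
a(4) = -3(-27) - 8 = 73
a(5) = -3(73) - (-27) = -192
a(6) = -3(-192) - 73 = 503
a(7) = -3(503) - (-192) = -1317
a(8) = -3(-1317) - 503 = 3448
a(9) = -3(3448) - (-1317) = -9027
a(10) = -3(-9027) - 3448 = 23633

23633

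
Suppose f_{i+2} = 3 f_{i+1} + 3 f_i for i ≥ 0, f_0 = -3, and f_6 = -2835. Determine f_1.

Let f_1 = w.
f_2 = -9 + 3w
f_3 = -27 + 12w
f_4 = -108 + 45w
f_5 = -405 + 171w
f_6 = -1539 + 648w
So -1539 + 648w = -2835, giving w = -2.

-2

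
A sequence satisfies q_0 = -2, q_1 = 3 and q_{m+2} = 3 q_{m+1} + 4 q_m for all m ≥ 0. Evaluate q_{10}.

q_2 = 3·3 + 4·(-2) = 1
q_3 = 3·1 + 4·3 = 15
q_4 = 3·15 + 4·1 = 49
q_5 = 3·49 + 4·15 = 207
q_6 = 3·207 + 4·49 = 817
q_7 = 3·817 + 4·207 = 3279
q_8 = 3·3279 + 4·817 = 13105
q_9 = 3·13105 + 4·3279 = 52431
q_{10} = 3·52431 + 4·13105 = 209713

209713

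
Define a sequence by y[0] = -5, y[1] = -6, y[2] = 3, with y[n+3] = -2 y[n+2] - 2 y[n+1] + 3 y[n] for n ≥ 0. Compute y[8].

123

y[3] = -2·3 - 2·(-6) + 3·(-5) = -9
y[4] = -2·(-9) - 2·3 + 3·(-6) = -6
y[5] = -2·(-6) - 2·(-9) + 3·3 = 39
y[6] = -2·39 - 2·(-6) + 3·(-9) = -93
y[7] = -2·(-93) - 2·39 + 3·(-6) = 90
y[8] = -2·90 - 2·(-93) + 3·39 = 123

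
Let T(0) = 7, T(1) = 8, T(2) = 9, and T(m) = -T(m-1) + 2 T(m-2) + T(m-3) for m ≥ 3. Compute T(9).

T(3) = -9 + 2·8 + 7 = 14
T(4) = -14 + 2·9 + 8 = 12
T(5) = -12 + 2·14 + 9 = 25
T(6) = -25 + 2·12 + 14 = 13
T(7) = -13 + 2·25 + 12 = 49
T(8) = -49 + 2·13 + 25 = 2
T(9) = -2 + 2·49 + 13 = 109

109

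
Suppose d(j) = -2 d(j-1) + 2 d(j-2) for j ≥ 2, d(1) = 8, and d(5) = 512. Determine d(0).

Let d(0) = v.
d(2) = -16 + 2v
d(3) = 48 - 4v
d(4) = -128 + 12v
d(5) = 352 - 32v
So 352 - 32v = 512, giving v = -5.

-5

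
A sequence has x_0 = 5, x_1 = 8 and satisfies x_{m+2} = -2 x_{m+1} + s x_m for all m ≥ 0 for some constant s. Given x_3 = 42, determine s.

x_2 = -16 + 5s
x_3 = 32 - 2s
So 32 - 2s = 42, giving s = -5.

-5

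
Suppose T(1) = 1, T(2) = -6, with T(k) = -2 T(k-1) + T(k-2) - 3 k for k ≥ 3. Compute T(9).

T(3) = -2·(-6) + 1 - 9 = 4
T(4) = -2·4 + (-6) - 12 = -26
T(5) = -2·(-26) + 4 - 15 = 41
T(6) = -2·41 + (-26) - 18 = -126
T(7) = -2·(-126) + 41 - 21 = 272
T(8) = -2·272 + (-126) - 24 = -694
T(9) = -2·(-694) + 272 - 27 = 1633

1633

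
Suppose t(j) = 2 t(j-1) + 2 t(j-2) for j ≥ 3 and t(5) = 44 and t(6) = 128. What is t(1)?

-7

Rearranging, t(j-2) = (t(j) - 2 t(j-1)) / 2.
t(4) = (128 - 2*44) / 2 = 40/2 = 20
t(3) = (44 - 2*20) / 2 = 4/2 = 2
t(2) = (20 - 2*2) / 2 = 16/2 = 8
t(1) = (2 - 2*8) / 2 = -14/2 = -7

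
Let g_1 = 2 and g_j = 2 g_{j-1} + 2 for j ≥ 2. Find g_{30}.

The fixed point is 2/(1 - 2) = -2, so g_j + 2 = 2(g_{j-1} + 2).
Hence g_j = 4·2^{j-1} - 2.
g_{30} = 4·2^{29} - 2 = 4·536870912 - 2 = 2147483646.

2147483646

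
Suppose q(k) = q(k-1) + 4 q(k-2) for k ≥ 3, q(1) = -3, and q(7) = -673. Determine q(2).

Let q(2) = z.
q(3) = -12 + z
q(4) = -12 + 5z
q(5) = -60 + 9z
q(6) = -108 + 29z
q(7) = -348 + 65z
So -348 + 65z = -673, giving z = -5.

-5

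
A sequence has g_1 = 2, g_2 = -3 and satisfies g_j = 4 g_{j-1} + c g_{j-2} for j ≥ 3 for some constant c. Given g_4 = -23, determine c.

5

g_3 = -12 + 2c
g_4 = -48 + 5c
So -48 + 5c = -23, giving c = 5.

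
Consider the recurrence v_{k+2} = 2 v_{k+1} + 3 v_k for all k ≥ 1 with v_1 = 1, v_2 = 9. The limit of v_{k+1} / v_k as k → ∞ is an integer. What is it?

The characteristic equation is r^2 - 2r - 3 = 0, which factors as (r - 3)(r + 1) = 0.
So the roots are 3 and -1. Since |3| > |-1| and the coefficient of 3^k is non-zero, the ratio tends to 3.

3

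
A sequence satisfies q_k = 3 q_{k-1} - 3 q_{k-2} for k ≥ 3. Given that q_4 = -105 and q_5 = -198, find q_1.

9

Rearranging, q_{k-2} = (q_k - 3 q_{k-1}) / -3.
q_3 = (-198 - 3(-105)) / -3 = 117/-3 = -39
q_2 = (-105 - 3(-39)) / -3 = 12/-3 = -4
q_1 = (-39 - 3(-4)) / -3 = -27/-3 = 9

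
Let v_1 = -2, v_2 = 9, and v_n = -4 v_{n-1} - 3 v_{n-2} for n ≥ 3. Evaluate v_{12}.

620013

v_3 = -4*9 - 3*(-2) = -30
v_4 = -4*(-30) - 3*9 = 93
v_5 = -4*93 - 3*(-30) = -282
v_6 = -4*(-282) - 3*93 = 849
v_7 = -4*849 - 3*(-282) = -2550
v_8 = -4*(-2550) - 3*849 = 7653
v_9 = -4*7653 - 3*(-2550) = -22962
v_{10} = -4*(-22962) - 3*7653 = 68889
v_{11} = -4*68889 - 3*(-22962) = -206670
v_{12} = -4*(-206670) - 3*68889 = 620013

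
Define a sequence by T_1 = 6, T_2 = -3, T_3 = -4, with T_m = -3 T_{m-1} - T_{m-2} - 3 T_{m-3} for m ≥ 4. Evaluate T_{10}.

-3939

T_4 = -3·(-4) - (-3) - 3·6 = -3
T_5 = -3·(-3) - (-4) - 3·(-3) = 22
T_6 = -3·22 - (-3) - 3·(-4) = -51
T_7 = -3·(-51) - 22 - 3·(-3) = 140
T_8 = -3·140 - (-51) - 3·22 = -435
T_9 = -3·(-435) - 140 - 3·(-51) = 1318
T_{10} = -3·1318 - (-435) - 3·140 = -3939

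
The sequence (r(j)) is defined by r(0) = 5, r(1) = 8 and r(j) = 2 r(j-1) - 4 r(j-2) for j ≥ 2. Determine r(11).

r(2) = 2*8 - 4*5 = -4
r(3) = 2*(-4) - 4*8 = -40
r(4) = 2*(-40) - 4*(-4) = -64
r(5) = 2*(-64) - 4*(-40) = 32
r(6) = 2*32 - 4*(-64) = 320
r(7) = 2*320 - 4*32 = 512
r(8) = 2*512 - 4*320 = -256
r(9) = 2*(-256) - 4*512 = -2560
r(10) = 2*(-2560) - 4*(-256) = -4096
r(11) = 2*(-4096) - 4*(-2560) = 2048

2048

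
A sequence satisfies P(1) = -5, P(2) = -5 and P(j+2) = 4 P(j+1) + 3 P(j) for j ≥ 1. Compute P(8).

-72635

P(3) = 4·(-5) + 3·(-5) = -35
P(4) = 4·(-35) + 3·(-5) = -155
P(5) = 4·(-155) + 3·(-35) = -725
P(6) = 4·(-725) + 3·(-155) = -3365
P(7) = 4·(-3365) + 3·(-725) = -15635
P(8) = 4·(-15635) + 3·(-3365) = -72635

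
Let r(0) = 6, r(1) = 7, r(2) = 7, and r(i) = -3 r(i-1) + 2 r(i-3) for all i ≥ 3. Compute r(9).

-6333

r(3) = -3·7 + 2·6 = -9
r(4) = -3·(-9) + 2·7 = 41
r(5) = -3·41 + 2·7 = -109
r(6) = -3·(-109) + 2·(-9) = 309
r(7) = -3·309 + 2·41 = -845
r(8) = -3·(-845) + 2·(-109) = 2317
r(9) = -3·2317 + 2·309 = -6333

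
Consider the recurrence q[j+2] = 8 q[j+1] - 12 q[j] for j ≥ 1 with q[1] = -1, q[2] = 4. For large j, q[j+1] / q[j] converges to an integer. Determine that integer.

6

The characteristic equation is r^2 - 8r + 12 = 0, which factors as (r - 6)(r - 2) = 0.
So the roots are 6 and 2. Since |6| > |2| and the coefficient of 6^j is non-zero, the ratio tends to 6.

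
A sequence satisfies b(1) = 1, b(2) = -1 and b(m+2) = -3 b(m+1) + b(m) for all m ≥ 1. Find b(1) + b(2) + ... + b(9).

b(3) = -3*(-1) + 1 = 4
b(4) = -3*4 + (-1) = -13
b(5) = -3*(-13) + 4 = 43
b(6) = -3*43 + (-13) = -142
b(7) = -3*(-142) + 43 = 469
b(8) = -3*469 + (-142) = -1549
b(9) = -3*(-1549) + 469 = 5116
Sum = 1 + (-1) + 4 + (-13) + 43 + (-142) + 469 + (-1549) + 5116 = 3928

3928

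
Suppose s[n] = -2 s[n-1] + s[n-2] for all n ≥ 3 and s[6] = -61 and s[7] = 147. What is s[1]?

Rearranging, s[n-2] = s[n] + 2 s[n-1].
s[5] = 147 + 2·(-61) = 25
s[4] = -61 + 2·25 = -11
s[3] = 25 + 2·(-11) = 3
s[2] = -11 + 2·3 = -5
s[1] = 3 + 2·(-5) = -7

-7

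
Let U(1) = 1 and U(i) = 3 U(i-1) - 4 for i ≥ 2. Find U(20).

-1162261465

The fixed point is -4/(1 - 3) = 2, so U(i) - 2 = 3(U(i-1) - 2).
Hence U(i) = -1·3^{i-1} + 2.
U(20) = -1·3^{19} + 2 = -1·1162261467 + 2 = -1162261465.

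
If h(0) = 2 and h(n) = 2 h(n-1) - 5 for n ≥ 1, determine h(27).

-402653179

The fixed point is -5/(1 - 2) = 5, so h(n) - 5 = 2(h(n-1) - 5).
Hence h(n) = -3·2^n + 5.
h(27) = -3·2^{27} + 5 = -3·134217728 + 5 = -402653179.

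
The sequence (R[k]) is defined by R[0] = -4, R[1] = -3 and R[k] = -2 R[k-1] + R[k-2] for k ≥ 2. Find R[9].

-1323

R[2] = -2*(-3) + (-4) = 2
R[3] = -2*2 + (-3) = -7
R[4] = -2*(-7) + 2 = 16
R[5] = -2*16 + (-7) = -39
R[6] = -2*(-39) + 16 = 94
R[7] = -2*94 + (-39) = -227
R[8] = -2*(-227) + 94 = 548
R[9] = -2*548 + (-227) = -1323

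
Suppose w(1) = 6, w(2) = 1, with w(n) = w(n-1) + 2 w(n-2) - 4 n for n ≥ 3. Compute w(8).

w(3) = 1 + 2*6 - 12 = 1
w(4) = 1 + 2*1 - 16 = -13
w(5) = (-13) + 2*1 - 20 = -31
w(6) = (-31) + 2*(-13) - 24 = -81
w(7) = (-81) + 2*(-31) - 28 = -171
w(8) = (-171) + 2*(-81) - 32 = -365

-365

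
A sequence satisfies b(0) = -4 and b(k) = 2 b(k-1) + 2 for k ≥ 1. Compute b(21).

The fixed point is 2/(1 - 2) = -2, so b(k) + 2 = 2(b(k-1) + 2).
Hence b(k) = -2·2^k - 2.
b(21) = -2·2^{21} - 2 = -2·2097152 - 2 = -4194306.

-4194306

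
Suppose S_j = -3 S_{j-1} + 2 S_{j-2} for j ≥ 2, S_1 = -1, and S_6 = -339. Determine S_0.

-3

Let S_0 = w.
S_2 = 3 + 2w
S_3 = -11 - 6w
S_4 = 39 + 22w
S_5 = -139 - 78w
S_6 = 495 + 278w
So 495 + 278w = -339, giving w = -3.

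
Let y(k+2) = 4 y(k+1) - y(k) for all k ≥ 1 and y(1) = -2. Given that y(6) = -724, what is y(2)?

Let y(2) = x.
y(3) = 2 + 4x
y(4) = 8 + 15x
y(5) = 30 + 56x
y(6) = 112 + 209x
So 112 + 209x = -724, giving x = -4.

-4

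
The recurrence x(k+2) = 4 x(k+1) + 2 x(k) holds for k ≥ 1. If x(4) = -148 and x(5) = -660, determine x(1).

Rearranging, x(k-2) = (x(k) - 4 x(k-1)) / 2.
x(3) = (-660 - 4(-148)) / 2 = -68/2 = -34
x(2) = (-148 - 4(-34)) / 2 = -12/2 = -6
x(1) = (-34 - 4(-6)) / 2 = -10/2 = -5

-5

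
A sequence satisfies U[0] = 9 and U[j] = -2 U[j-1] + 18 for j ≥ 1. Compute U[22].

12582918

The fixed point is 18/(1 + 2) = 6, so U[j] - 6 = -2(U[j-1] - 6).
Hence U[j] = 3·(-2)^j + 6.
U[22] = 3·(-2)^{22} + 6 = 3·4194304 + 6 = 12582918.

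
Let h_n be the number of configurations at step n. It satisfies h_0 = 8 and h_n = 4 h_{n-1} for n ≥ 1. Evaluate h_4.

2048

h_1 = 4·8 = 32
h_2 = 4·32 = 128
h_3 = 4·128 = 512
h_4 = 4·512 = 2048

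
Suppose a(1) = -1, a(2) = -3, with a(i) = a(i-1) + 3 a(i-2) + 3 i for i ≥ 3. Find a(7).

177

a(3) = (-3) + 3·(-1) + 9 = 3
a(4) = 3 + 3·(-3) + 12 = 6
a(5) = 6 + 3·3 + 15 = 30
a(6) = 30 + 3·6 + 18 = 66
a(7) = 66 + 3·30 + 21 = 177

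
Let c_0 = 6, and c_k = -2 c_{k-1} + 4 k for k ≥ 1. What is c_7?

c_1 = -2·6 + 4 = -8
c_2 = -2·(-8) + 8 = 24
c_3 = -2·24 + 12 = -36
c_4 = -2·(-36) + 16 = 88
c_5 = -2·88 + 20 = -156
c_6 = -2·(-156) + 24 = 336
c_7 = -2·336 + 28 = -644

-644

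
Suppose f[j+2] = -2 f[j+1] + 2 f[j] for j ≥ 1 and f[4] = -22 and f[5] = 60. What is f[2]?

-3

Rearranging, f[j-2] = (f[j] + 2 f[j-1]) / 2.
f[3] = (60 + 2·(-22)) / 2 = 16/2 = 8
f[2] = (-22 + 2·8) / 2 = -6/2 = -3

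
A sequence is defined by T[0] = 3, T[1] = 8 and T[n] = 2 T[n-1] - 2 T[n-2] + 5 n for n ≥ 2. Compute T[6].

40

T[2] = 2(8) - 2(3) + 10 = 20
T[3] = 2(20) - 2(8) + 15 = 39
T[4] = 2(39) - 2(20) + 20 = 58
T[5] = 2(58) - 2(39) + 25 = 63
T[6] = 2(63) - 2(58) + 30 = 40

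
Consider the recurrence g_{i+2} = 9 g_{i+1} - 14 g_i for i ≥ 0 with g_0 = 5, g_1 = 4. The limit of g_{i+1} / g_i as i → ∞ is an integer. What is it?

7

The characteristic equation is r^2 - 9r + 14 = 0, which factors as (r - 7)(r - 2) = 0.
So the roots are 7 and 2. Since |7| > |2| and the coefficient of 7^i is non-zero, the ratio tends to 7.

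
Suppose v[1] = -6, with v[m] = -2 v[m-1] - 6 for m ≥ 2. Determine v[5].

v[2] = -2(-6) - 6 = 6
v[3] = -2(6) - 6 = -18
v[4] = -2(-18) - 6 = 30
v[5] = -2(30) - 6 = -66

-66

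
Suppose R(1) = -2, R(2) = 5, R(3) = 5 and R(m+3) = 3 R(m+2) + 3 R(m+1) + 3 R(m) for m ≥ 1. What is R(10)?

R(4) = 3*5 + 3*5 + 3*(-2) = 24
R(5) = 3*24 + 3*5 + 3*5 = 102
R(6) = 3*102 + 3*24 + 3*5 = 393
R(7) = 3*393 + 3*102 + 3*24 = 1557
R(8) = 3*1557 + 3*393 + 3*102 = 6156
R(9) = 3*6156 + 3*1557 + 3*393 = 24318
R(10) = 3*24318 + 3*6156 + 3*1557 = 96093

96093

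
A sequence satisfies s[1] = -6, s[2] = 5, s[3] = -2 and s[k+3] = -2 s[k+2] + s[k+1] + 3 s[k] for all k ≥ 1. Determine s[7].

158

s[4] = -2·(-2) + 5 + 3·(-6) = -9
s[5] = -2·(-9) + (-2) + 3·5 = 31
s[6] = -2·31 + (-9) + 3·(-2) = -77
s[7] = -2·(-77) + 31 + 3·(-9) = 158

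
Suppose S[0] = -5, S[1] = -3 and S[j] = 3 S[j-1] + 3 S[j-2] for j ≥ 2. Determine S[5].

S[2] = 3(-3) + 3(-5) = -24
S[3] = 3(-24) + 3(-3) = -81
S[4] = 3(-81) + 3(-24) = -315
S[5] = 3(-315) + 3(-81) = -1188

-1188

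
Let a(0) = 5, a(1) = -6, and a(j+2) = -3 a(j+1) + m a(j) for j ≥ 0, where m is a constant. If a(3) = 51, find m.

a(2) = 18 + 5m
a(3) = -54 - 21m
So -54 - 21m = 51, giving m = -5.

-5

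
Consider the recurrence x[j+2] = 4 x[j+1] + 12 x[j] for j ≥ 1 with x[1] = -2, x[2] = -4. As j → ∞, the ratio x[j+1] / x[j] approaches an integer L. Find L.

The characteristic equation is r^2 - 4r - 12 = 0, which factors as (r - 6)(r + 2) = 0.
So the roots are 6 and -2. Since |6| > |-2| and the coefficient of 6^j is non-zero, the ratio tends to 6.

6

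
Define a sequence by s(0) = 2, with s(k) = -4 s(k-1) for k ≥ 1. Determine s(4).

s(1) = -4(2) = -8
s(2) = -4(-8) = 32
s(3) = -4(32) = -128
s(4) = -4(-128) = 512

512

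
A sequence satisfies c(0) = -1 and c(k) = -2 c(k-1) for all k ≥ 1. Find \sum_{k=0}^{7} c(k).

c(1) = -2*(-1) = 2
c(2) = -2*2 = -4
c(3) = -2*(-4) = 8
c(4) = -2*8 = -16
c(5) = -2*(-16) = 32
c(6) = -2*32 = -64
c(7) = -2*(-64) = 128
Sum = (-1) + 2 + (-4) + 8 + (-16) + 32 + (-64) + 128 = 85

85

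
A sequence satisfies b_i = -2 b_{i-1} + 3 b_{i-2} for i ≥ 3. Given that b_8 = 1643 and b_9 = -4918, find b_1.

Rearranging, b_{i-2} = (b_i + 2 b_{i-1}) / 3.
b_7 = (-4918 + 2·1643) / 3 = -1632/3 = -544
b_6 = (1643 + 2·(-544)) / 3 = 555/3 = 185
b_5 = (-544 + 2·185) / 3 = -174/3 = -58
b_4 = (185 + 2·(-58)) / 3 = 69/3 = 23
b_3 = (-58 + 2·23) / 3 = -12/3 = -4
b_2 = (23 + 2·(-4)) / 3 = 15/3 = 5
b_1 = (-4 + 2·5) / 3 = 6/3 = 2

2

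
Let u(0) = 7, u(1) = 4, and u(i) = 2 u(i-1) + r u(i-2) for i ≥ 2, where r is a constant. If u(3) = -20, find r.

u(2) = 8 + 7r
u(3) = 16 + 18r
So 16 + 18r = -20, giving r = -2.

-2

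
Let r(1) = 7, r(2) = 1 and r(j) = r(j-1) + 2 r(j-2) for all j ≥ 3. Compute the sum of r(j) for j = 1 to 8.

680

r(3) = 1 + 2(7) = 15
r(4) = 15 + 2(1) = 17
r(5) = 17 + 2(15) = 47
r(6) = 47 + 2(17) = 81
r(7) = 81 + 2(47) = 175
r(8) = 175 + 2(81) = 337
Sum = 7 + 1 + 15 + 17 + 47 + 81 + 175 + 337 = 680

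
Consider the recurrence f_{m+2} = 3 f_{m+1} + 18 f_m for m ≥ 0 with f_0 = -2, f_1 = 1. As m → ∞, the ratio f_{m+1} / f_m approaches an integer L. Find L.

The characteristic equation is r^2 - 3r - 18 = 0, which factors as (r - 6)(r + 3) = 0.
So the roots are 6 and -3. Since |6| > |-3| and the coefficient of 6^m is non-zero, the ratio tends to 6.

6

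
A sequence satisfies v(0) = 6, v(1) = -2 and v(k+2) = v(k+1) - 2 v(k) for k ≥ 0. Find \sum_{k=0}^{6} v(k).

v(2) = (-2) - 2*6 = -14
v(3) = (-14) - 2*(-2) = -10
v(4) = (-10) - 2*(-14) = 18
v(5) = 18 - 2*(-10) = 38
v(6) = 38 - 2*18 = 2
Sum = 6 + (-2) + (-14) + (-10) + 18 + 38 + 2 = 38

38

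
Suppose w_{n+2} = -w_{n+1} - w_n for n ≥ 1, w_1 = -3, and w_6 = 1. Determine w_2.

2

Let w_2 = x.
w_3 = 3 - x
w_4 = -3
w_5 = x
w_6 = 3 - x
So 3 - x = 1, giving x = 2.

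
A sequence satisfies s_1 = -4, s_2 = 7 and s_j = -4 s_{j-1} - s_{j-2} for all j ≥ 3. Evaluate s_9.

s_3 = -4*7 - (-4) = -24
s_4 = -4*(-24) - 7 = 89
s_5 = -4*89 - (-24) = -332
s_6 = -4*(-332) - 89 = 1239
s_7 = -4*1239 - (-332) = -4624
s_8 = -4*(-4624) - 1239 = 17257
s_9 = -4*17257 - (-4624) = -64404

-64404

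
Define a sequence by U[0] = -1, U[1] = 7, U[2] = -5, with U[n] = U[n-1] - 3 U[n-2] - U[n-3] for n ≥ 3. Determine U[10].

U[3] = (-5) - 3(7) - (-1) = -25
U[4] = (-25) - 3(-5) - 7 = -17
U[5] = (-17) - 3(-25) - (-5) = 63
U[6] = 63 - 3(-17) - (-25) = 139
U[7] = 139 - 3(63) - (-17) = -33
U[8] = (-33) - 3(139) - 63 = -513
U[9] = (-513) - 3(-33) - 139 = -553
U[10] = (-553) - 3(-513) - (-33) = 1019

1019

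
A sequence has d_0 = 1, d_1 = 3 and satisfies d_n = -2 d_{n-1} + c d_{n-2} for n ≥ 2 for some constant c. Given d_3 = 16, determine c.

d_2 = -6 + c
d_3 = 12 + c
So 12 + c = 16, giving c = 4.

4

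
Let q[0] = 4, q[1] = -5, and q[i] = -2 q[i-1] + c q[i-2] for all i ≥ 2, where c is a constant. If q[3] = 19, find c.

q[2] = 10 + 4c
q[3] = -20 - 13c
So -20 - 13c = 19, giving c = -3.

-3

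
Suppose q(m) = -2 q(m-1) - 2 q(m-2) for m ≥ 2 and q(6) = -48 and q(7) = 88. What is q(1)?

Rearranging, q(m-2) = (q(m) + 2 q(m-1)) / -2.
q(5) = (88 + 2·(-48)) / -2 = -8/-2 = 4
q(4) = (-48 + 2·4) / -2 = -40/-2 = 20
q(3) = (4 + 2·20) / -2 = 44/-2 = -22
q(2) = (20 + 2·(-22)) / -2 = -24/-2 = 12
q(1) = (-22 + 2·12) / -2 = 2/-2 = -1

-1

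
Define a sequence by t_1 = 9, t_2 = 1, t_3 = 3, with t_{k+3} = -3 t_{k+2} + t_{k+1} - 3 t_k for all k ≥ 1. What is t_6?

t_4 = -3*3 + 1 - 3*9 = -35
t_5 = -3*(-35) + 3 - 3*1 = 105
t_6 = -3*105 + (-35) - 3*3 = -359

-359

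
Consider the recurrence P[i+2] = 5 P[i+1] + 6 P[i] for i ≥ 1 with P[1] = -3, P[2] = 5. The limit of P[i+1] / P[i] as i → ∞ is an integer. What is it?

6

The characteristic equation is r^2 - 5r - 6 = 0, which factors as (r - 6)(r + 1) = 0.
So the roots are 6 and -1. Since |6| > |-1| and the coefficient of 6^i is non-zero, the ratio tends to 6.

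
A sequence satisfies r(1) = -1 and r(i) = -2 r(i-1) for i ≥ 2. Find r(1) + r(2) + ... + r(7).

-43

r(2) = -2(-1) = 2
r(3) = -2(2) = -4
r(4) = -2(-4) = 8
r(5) = -2(8) = -16
r(6) = -2(-16) = 32
r(7) = -2(32) = -64
Sum = (-1) + 2 + (-4) + 8 + (-16) + 32 + (-64) = -43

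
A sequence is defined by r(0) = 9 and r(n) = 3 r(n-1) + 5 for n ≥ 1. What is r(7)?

r(1) = 3·9 + 5 = 32
r(2) = 3·32 + 5 = 101
r(3) = 3·101 + 5 = 308
r(4) = 3·308 + 5 = 929
r(5) = 3·929 + 5 = 2792
r(6) = 3·2792 + 5 = 8381
r(7) = 3·8381 + 5 = 25148

25148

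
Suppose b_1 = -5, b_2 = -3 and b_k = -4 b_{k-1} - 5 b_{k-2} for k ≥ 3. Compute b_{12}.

97307

b_3 = -4(-3) - 5(-5) = 37
b_4 = -4(37) - 5(-3) = -133
b_5 = -4(-133) - 5(37) = 347
b_6 = -4(347) - 5(-133) = -723
b_7 = -4(-723) - 5(347) = 1157
b_8 = -4(1157) - 5(-723) = -1013
b_9 = -4(-1013) - 5(1157) = -1733
b_{10} = -4(-1733) - 5(-1013) = 11997
b_{11} = -4(11997) - 5(-1733) = -39323
b_{12} = -4(-39323) - 5(11997) = 97307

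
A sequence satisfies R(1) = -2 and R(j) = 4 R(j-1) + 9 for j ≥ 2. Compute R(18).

17179869181

The fixed point is 9/(1 - 4) = -3, so R(j) + 3 = 4(R(j-1) + 3).
Hence R(j) = 1·4^{j-1} - 3.
R(18) = 1·4^{17} - 3 = 1·17179869184 - 3 = 17179869181.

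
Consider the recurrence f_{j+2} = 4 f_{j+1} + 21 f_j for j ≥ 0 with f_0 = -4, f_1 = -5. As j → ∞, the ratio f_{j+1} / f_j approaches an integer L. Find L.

7

The characteristic equation is r^2 - 4r - 21 = 0, which factors as (r - 7)(r + 3) = 0.
So the roots are 7 and -3. Since |7| > |-3| and the coefficient of 7^j is non-zero, the ratio tends to 7.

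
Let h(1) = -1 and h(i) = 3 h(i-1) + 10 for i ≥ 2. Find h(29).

The fixed point is 10/(1 - 3) = -5, so h(i) + 5 = 3(h(i-1) + 5).
Hence h(i) = 4·3^{i-1} - 5.
h(29) = 4·3^{28} - 5 = 4·22876792454961 - 5 = 91507169819839.

91507169819839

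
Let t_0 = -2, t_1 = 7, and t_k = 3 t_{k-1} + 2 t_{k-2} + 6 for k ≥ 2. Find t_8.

51607

t_2 = 3·7 + 2·(-2) + 6 = 23
t_3 = 3·23 + 2·7 + 6 = 89
t_4 = 3·89 + 2·23 + 6 = 319
t_5 = 3·319 + 2·89 + 6 = 1141
t_6 = 3·1141 + 2·319 + 6 = 4067
t_7 = 3·4067 + 2·1141 + 6 = 14489
t_8 = 3·14489 + 2·4067 + 6 = 51607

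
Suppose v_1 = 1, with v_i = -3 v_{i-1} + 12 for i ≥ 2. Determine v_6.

v_2 = -3(1) + 12 = 9
v_3 = -3(9) + 12 = -15
v_4 = -3(-15) + 12 = 57
v_5 = -3(57) + 12 = -159
v_6 = -3(-159) + 12 = 489

489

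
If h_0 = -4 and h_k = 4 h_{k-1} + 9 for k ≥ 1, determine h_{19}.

-274877906947

The fixed point is 9/(1 - 4) = -3, so h_k + 3 = 4(h_{k-1} + 3).
Hence h_k = -1·4^k - 3.
h_{19} = -1·4^{19} - 3 = -1·274877906944 - 3 = -274877906947.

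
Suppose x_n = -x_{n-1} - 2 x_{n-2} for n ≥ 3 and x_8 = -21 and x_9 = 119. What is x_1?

Rearranging, x_{n-2} = (x_n + x_{n-1}) / -2.
x_7 = (119 + (-21)) / -2 = 98/-2 = -49
x_6 = (-21 + (-49)) / -2 = -70/-2 = 35
x_5 = (-49 + 35) / -2 = -14/-2 = 7
x_4 = (35 + 7) / -2 = 42/-2 = -21
x_3 = (7 + (-21)) / -2 = -14/-2 = 7
x_2 = (-21 + 7) / -2 = -14/-2 = 7
x_1 = (7 + 7) / -2 = 14/-2 = -7

-7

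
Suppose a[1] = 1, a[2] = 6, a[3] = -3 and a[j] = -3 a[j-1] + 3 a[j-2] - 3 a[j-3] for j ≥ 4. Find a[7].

-1503

a[4] = -3(-3) + 3(6) - 3(1) = 24
a[5] = -3(24) + 3(-3) - 3(6) = -99
a[6] = -3(-99) + 3(24) - 3(-3) = 378
a[7] = -3(378) + 3(-99) - 3(24) = -1503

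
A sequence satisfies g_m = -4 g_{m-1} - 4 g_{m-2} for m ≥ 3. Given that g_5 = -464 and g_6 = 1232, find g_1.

9

Rearranging, g_{m-2} = (g_m + 4 g_{m-1}) / -4.
g_4 = (1232 + 4*(-464)) / -4 = -624/-4 = 156
g_3 = (-464 + 4*156) / -4 = 160/-4 = -40
g_2 = (156 + 4*(-40)) / -4 = -4/-4 = 1
g_1 = (-40 + 4*1) / -4 = -36/-4 = 9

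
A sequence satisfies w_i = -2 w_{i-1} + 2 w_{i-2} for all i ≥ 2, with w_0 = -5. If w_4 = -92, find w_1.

Let w_1 = x.
w_2 = -10 - 2x
w_3 = 20 + 6x
w_4 = -60 - 16x
So -60 - 16x = -92, giving x = 2.

2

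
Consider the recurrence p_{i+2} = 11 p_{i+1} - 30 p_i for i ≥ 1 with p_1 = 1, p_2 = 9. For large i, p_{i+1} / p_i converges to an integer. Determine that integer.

6

The characteristic equation is r^2 - 11r + 30 = 0, which factors as (r - 6)(r - 5) = 0.
So the roots are 6 and 5. Since |6| > |5| and the coefficient of 6^i is non-zero, the ratio tends to 6.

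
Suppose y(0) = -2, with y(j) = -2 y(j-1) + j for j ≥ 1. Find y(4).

y(1) = -2(-2) + 1 = 5
y(2) = -2(5) + 2 = -8
y(3) = -2(-8) + 3 = 19
y(4) = -2(19) + 4 = -34

-34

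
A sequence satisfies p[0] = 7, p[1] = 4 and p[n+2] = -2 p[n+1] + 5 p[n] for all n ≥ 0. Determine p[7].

p[2] = -2(4) + 5(7) = 27
p[3] = -2(27) + 5(4) = -34
p[4] = -2(-34) + 5(27) = 203
p[5] = -2(203) + 5(-34) = -576
p[6] = -2(-576) + 5(203) = 2167
p[7] = -2(2167) + 5(-576) = -7214

-7214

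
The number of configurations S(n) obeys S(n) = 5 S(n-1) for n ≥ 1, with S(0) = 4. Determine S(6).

62500

S(1) = 5*4 = 20
S(2) = 5*20 = 100
S(3) = 5*100 = 500
S(4) = 5*500 = 2500
S(5) = 5*2500 = 12500
S(6) = 5*12500 = 62500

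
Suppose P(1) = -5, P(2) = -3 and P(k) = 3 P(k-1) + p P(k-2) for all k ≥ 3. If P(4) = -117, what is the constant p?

5

P(3) = -9 - 5p
P(4) = -27 - 18p
So -27 - 18p = -117, giving p = 5.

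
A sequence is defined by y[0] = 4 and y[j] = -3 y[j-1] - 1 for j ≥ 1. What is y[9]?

-83653

y[1] = -3(4) - 1 = -13
y[2] = -3(-13) - 1 = 38
y[3] = -3(38) - 1 = -115
y[4] = -3(-115) - 1 = 344
y[5] = -3(344) - 1 = -1033
y[6] = -3(-1033) - 1 = 3098
y[7] = -3(3098) - 1 = -9295
y[8] = -3(-9295) - 1 = 27884
y[9] = -3(27884) - 1 = -83653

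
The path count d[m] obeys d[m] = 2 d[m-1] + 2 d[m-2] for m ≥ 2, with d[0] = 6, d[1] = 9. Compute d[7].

4392

d[2] = 2(9) + 2(6) = 30
d[3] = 2(30) + 2(9) = 78
d[4] = 2(78) + 2(30) = 216
d[5] = 2(216) + 2(78) = 588
d[6] = 2(588) + 2(216) = 1608
d[7] = 2(1608) + 2(588) = 4392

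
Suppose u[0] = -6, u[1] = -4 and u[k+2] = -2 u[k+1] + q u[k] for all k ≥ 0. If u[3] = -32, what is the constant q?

-2

u[2] = 8 - 6q
u[3] = -16 + 8q
So -16 + 8q = -32, giving q = -2.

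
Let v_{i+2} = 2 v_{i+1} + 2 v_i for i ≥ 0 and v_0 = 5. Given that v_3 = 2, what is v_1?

Let v_1 = x.
v_2 = 10 + 2x
v_3 = 20 + 6x
So 20 + 6x = 2, giving x = -3.

-3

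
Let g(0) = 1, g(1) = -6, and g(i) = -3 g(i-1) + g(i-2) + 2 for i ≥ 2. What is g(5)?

-737

g(2) = -3·(-6) + 1 + 2 = 21
g(3) = -3·21 + (-6) + 2 = -67
g(4) = -3·(-67) + 21 + 2 = 224
g(5) = -3·224 + (-67) + 2 = -737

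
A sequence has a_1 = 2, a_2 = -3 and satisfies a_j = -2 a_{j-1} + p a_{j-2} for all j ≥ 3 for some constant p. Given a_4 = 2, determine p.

a_3 = 6 + 2p
a_4 = -12 - 7p
So -12 - 7p = 2, giving p = -2.

-2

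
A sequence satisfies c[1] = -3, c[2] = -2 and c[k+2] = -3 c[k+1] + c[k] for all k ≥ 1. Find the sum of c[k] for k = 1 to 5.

c[3] = -3(-2) + (-3) = 3
c[4] = -3(3) + (-2) = -11
c[5] = -3(-11) + 3 = 36
Sum = (-3) + (-2) + 3 + (-11) + 36 = 23

23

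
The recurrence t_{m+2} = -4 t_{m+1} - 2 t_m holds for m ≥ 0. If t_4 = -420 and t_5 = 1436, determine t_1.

7

Rearranging, t_{m-2} = (t_m + 4 t_{m-1}) / -2.
t_3 = (1436 + 4(-420)) / -2 = -244/-2 = 122
t_2 = (-420 + 4(122)) / -2 = 68/-2 = -34
t_1 = (122 + 4(-34)) / -2 = -14/-2 = 7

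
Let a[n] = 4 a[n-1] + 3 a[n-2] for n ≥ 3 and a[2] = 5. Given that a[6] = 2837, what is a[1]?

3

Let a[1] = y.
a[3] = 20 + 3y
a[4] = 95 + 12y
a[5] = 440 + 57y
a[6] = 2045 + 264y
So 2045 + 264y = 2837, giving y = 3.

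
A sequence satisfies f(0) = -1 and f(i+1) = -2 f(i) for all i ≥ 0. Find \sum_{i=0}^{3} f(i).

5

f(1) = -2·(-1) = 2
f(2) = -2·2 = -4
f(3) = -2·(-4) = 8
Sum = (-1) + 2 + (-4) + 8 = 5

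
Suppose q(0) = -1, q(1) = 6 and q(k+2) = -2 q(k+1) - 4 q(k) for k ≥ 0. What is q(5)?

-64

q(2) = -2(6) - 4(-1) = -8
q(3) = -2(-8) - 4(6) = -8
q(4) = -2(-8) - 4(-8) = 48
q(5) = -2(48) - 4(-8) = -64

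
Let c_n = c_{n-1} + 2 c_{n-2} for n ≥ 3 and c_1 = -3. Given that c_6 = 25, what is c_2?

Let c_2 = y.
c_3 = -6 + y
c_4 = -6 + 3y
c_5 = -18 + 5y
c_6 = -30 + 11y
So -30 + 11y = 25, giving y = 5.

5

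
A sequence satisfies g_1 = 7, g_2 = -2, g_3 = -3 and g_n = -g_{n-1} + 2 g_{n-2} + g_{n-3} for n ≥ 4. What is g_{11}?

-464

g_4 = -(-3) + 2(-2) + 7 = 6
g_5 = -6 + 2(-3) + (-2) = -14
g_6 = -(-14) + 2(6) + (-3) = 23
g_7 = -23 + 2(-14) + 6 = -45
g_8 = -(-45) + 2(23) + (-14) = 77
g_9 = -77 + 2(-45) + 23 = -144
g_{10} = -(-144) + 2(77) + (-45) = 253
g_{11} = -253 + 2(-144) + 77 = -464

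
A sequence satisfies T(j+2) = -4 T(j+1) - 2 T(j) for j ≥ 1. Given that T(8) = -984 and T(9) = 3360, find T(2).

3

Rearranging, T(j-2) = (T(j) + 4 T(j-1)) / -2.
T(7) = (3360 + 4(-984)) / -2 = -576/-2 = 288
T(6) = (-984 + 4(288)) / -2 = 168/-2 = -84
T(5) = (288 + 4(-84)) / -2 = -48/-2 = 24
T(4) = (-84 + 4(24)) / -2 = 12/-2 = -6
T(3) = (24 + 4(-6)) / -2 = 0/-2 = 0
T(2) = (-6 + 4(0)) / -2 = -6/-2 = 3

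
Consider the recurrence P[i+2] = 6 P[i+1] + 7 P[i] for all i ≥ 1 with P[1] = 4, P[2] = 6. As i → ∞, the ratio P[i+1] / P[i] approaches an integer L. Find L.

The characteristic equation is r^2 - 6r - 7 = 0, which factors as (r - 7)(r + 1) = 0.
So the roots are 7 and -1. Since |7| > |-1| and the coefficient of 7^i is non-zero, the ratio tends to 7.

7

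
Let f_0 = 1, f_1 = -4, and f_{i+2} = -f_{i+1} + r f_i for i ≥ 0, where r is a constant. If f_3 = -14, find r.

2

f_2 = 4 + r
f_3 = -4 - 5r
So -4 - 5r = -14, giving r = 2.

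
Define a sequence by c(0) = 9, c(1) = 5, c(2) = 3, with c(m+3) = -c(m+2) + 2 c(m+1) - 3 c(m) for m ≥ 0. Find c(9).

c(3) = -3 + 2(5) - 3(9) = -20
c(4) = -(-20) + 2(3) - 3(5) = 11
c(5) = -11 + 2(-20) - 3(3) = -60
c(6) = -(-60) + 2(11) - 3(-20) = 142
c(7) = -142 + 2(-60) - 3(11) = -295
c(8) = -(-295) + 2(142) - 3(-60) = 759
c(9) = -759 + 2(-295) - 3(142) = -1775

-1775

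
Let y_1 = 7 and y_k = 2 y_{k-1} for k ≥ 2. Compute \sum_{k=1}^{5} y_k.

217

y_2 = 2*7 = 14
y_3 = 2*14 = 28
y_4 = 2*28 = 56
y_5 = 2*56 = 112
Sum = 7 + 14 + 28 + 56 + 112 = 217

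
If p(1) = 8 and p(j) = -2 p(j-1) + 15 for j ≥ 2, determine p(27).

The fixed point is 15/(1 + 2) = 5, so p(j) - 5 = -2(p(j-1) - 5).
Hence p(j) = 3·(-2)^{j-1} + 5.
p(27) = 3·(-2)^{26} + 5 = 3·67108864 + 5 = 201326597.

201326597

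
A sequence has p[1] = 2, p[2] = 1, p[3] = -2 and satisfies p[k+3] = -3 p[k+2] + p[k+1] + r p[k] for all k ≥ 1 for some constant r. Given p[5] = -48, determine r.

5

p[4] = 7 + 2r
p[5] = -23 - 5r
So -23 - 5r = -48, giving r = 5.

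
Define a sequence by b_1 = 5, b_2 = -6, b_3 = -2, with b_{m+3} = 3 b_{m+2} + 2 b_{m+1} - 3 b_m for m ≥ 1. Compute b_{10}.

-37866

b_4 = 3(-2) + 2(-6) - 3(5) = -33
b_5 = 3(-33) + 2(-2) - 3(-6) = -85
b_6 = 3(-85) + 2(-33) - 3(-2) = -315
b_7 = 3(-315) + 2(-85) - 3(-33) = -1016
b_8 = 3(-1016) + 2(-315) - 3(-85) = -3423
b_9 = 3(-3423) + 2(-1016) - 3(-315) = -11356
b_{10} = 3(-11356) + 2(-3423) - 3(-1016) = -37866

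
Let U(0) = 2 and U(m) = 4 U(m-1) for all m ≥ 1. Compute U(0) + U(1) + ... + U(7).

43690

U(1) = 4(2) = 8
U(2) = 4(8) = 32
U(3) = 4(32) = 128
U(4) = 4(128) = 512
U(5) = 4(512) = 2048
U(6) = 4(2048) = 8192
U(7) = 4(8192) = 32768
Sum = 2 + 8 + 32 + 128 + 512 + 2048 + 8192 + 32768 = 43690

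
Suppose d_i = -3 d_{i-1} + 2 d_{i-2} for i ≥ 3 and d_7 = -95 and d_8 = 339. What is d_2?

Rearranging, d_{i-2} = (d_i + 3 d_{i-1}) / 2.
d_6 = (339 + 3·(-95)) / 2 = 54/2 = 27
d_5 = (-95 + 3·27) / 2 = -14/2 = -7
d_4 = (27 + 3·(-7)) / 2 = 6/2 = 3
d_3 = (-7 + 3·3) / 2 = 2/2 = 1
d_2 = (3 + 3·1) / 2 = 6/2 = 3

3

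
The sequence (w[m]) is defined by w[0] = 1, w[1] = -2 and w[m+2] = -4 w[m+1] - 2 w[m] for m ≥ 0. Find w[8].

w[2] = -4*(-2) - 2*1 = 6
w[3] = -4*6 - 2*(-2) = -20
w[4] = -4*(-20) - 2*6 = 68
w[5] = -4*68 - 2*(-20) = -232
w[6] = -4*(-232) - 2*68 = 792
w[7] = -4*792 - 2*(-232) = -2704
w[8] = -4*(-2704) - 2*792 = 9232

9232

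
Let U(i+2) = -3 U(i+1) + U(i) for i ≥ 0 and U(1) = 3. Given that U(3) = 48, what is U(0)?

Let U(0) = y.
U(2) = -9 + y
U(3) = 30 - 3y
So 30 - 3y = 48, giving y = -6.

-6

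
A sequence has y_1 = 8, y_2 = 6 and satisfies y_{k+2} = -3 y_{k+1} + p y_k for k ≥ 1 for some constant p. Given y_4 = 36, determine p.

y_3 = -18 + 8p
y_4 = 54 - 18p
So 54 - 18p = 36, giving p = 1.

1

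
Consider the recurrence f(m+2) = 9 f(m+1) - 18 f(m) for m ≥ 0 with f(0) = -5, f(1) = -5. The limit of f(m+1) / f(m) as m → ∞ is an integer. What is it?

The characteristic equation is r^2 - 9r + 18 = 0, which factors as (r - 6)(r - 3) = 0.
So the roots are 6 and 3. Since |6| > |3| and the coefficient of 6^m is non-zero, the ratio tends to 6.

6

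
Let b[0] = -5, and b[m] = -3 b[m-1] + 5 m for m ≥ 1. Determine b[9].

b[1] = -3*(-5) + 5 = 20
b[2] = -3*20 + 10 = -50
b[3] = -3*(-50) + 15 = 165
b[4] = -3*165 + 20 = -475
b[5] = -3*(-475) + 25 = 1450
b[6] = -3*1450 + 30 = -4320
b[7] = -3*(-4320) + 35 = 12995
b[8] = -3*12995 + 40 = -38945
b[9] = -3*(-38945) + 45 = 116880

116880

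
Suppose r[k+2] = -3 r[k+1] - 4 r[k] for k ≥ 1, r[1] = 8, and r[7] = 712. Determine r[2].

Let r[2] = x.
r[3] = -32 - 3x
r[4] = 96 + 5x
r[5] = -160 - 3x
r[6] = 96 - 11x
r[7] = 352 + 45x
So 352 + 45x = 712, giving x = 8.

8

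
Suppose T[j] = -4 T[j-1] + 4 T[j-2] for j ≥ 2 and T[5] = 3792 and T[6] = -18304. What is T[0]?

Rearranging, T[j-2] = (T[j] + 4 T[j-1]) / 4.
T[4] = (-18304 + 4*3792) / 4 = -3136/4 = -784
T[3] = (3792 + 4*(-784)) / 4 = 656/4 = 164
T[2] = (-784 + 4*164) / 4 = -128/4 = -32
T[1] = (164 + 4*(-32)) / 4 = 36/4 = 9
T[0] = (-32 + 4*9) / 4 = 4/4 = 1

1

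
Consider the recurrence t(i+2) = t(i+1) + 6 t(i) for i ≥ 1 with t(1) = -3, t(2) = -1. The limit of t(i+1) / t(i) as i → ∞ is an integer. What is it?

The characteristic equation is r^2 - r - 6 = 0, which factors as (r - 3)(r + 2) = 0.
So the roots are 3 and -2. Since |3| > |-2| and the coefficient of 3^i is non-zero, the ratio tends to 3.

3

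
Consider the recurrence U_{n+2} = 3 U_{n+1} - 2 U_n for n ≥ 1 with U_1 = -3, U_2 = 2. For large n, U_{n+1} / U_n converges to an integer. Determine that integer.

2

The characteristic equation is r^2 - 3r + 2 = 0, which factors as (r - 2)(r - 1) = 0.
So the roots are 2 and 1. Since |2| > |1| and the coefficient of 2^n is non-zero, the ratio tends to 2.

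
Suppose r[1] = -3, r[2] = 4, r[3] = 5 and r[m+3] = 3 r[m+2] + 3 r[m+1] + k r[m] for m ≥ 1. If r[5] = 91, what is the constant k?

r[4] = 27 - 3k
r[5] = 96 - 5k
So 96 - 5k = 91, giving k = 1.

1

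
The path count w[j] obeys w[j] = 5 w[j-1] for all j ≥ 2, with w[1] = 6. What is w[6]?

w[2] = 5·6 = 30
w[3] = 5·30 = 150
w[4] = 5·150 = 750
w[5] = 5·750 = 3750
w[6] = 5·3750 = 18750

18750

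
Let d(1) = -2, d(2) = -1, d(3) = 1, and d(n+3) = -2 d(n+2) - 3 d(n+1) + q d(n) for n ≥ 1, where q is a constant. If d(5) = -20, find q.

-5

d(4) = 1 - 2q
d(5) = -5 + 3q
So -5 + 3q = -20, giving q = -5.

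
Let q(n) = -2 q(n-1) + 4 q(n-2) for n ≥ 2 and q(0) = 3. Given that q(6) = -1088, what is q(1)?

Let q(1) = z.
q(2) = 12 - 2z
q(3) = -24 + 8z
q(4) = 96 - 24z
q(5) = -288 + 80z
q(6) = 960 - 256z
So 960 - 256z = -1088, giving z = 8.

8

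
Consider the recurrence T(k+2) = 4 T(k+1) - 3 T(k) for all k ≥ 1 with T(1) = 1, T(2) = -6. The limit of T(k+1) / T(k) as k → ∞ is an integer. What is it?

3

The characteristic equation is r^2 - 4r + 3 = 0, which factors as (r - 3)(r - 1) = 0.
So the roots are 3 and 1. Since |3| > |1| and the coefficient of 3^k is non-zero, the ratio tends to 3.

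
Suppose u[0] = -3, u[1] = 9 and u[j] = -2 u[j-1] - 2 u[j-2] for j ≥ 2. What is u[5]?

u[2] = -2*9 - 2*(-3) = -12
u[3] = -2*(-12) - 2*9 = 6
u[4] = -2*6 - 2*(-12) = 12
u[5] = -2*12 - 2*6 = -36

-36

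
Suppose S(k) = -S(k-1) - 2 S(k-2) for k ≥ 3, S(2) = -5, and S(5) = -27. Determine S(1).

Let S(1) = v.
S(3) = 5 - 2v
S(4) = 5 + 2v
S(5) = -15 + 2v
So -15 + 2v = -27, giving v = -6.

-6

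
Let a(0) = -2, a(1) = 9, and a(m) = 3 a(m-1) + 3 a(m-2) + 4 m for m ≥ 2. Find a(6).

a(2) = 3·9 + 3·(-2) + 8 = 29
a(3) = 3·29 + 3·9 + 12 = 126
a(4) = 3·126 + 3·29 + 16 = 481
a(5) = 3·481 + 3·126 + 20 = 1841
a(6) = 3·1841 + 3·481 + 24 = 6990

6990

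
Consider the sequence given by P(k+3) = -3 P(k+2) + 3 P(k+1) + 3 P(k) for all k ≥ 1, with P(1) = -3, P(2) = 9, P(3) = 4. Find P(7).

P(4) = -3*4 + 3*9 + 3*(-3) = 6
P(5) = -3*6 + 3*4 + 3*9 = 21
P(6) = -3*21 + 3*6 + 3*4 = -33
P(7) = -3*(-33) + 3*21 + 3*6 = 180

180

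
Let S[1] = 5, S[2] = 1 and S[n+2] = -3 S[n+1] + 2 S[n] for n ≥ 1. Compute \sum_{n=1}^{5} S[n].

S[3] = -3·1 + 2·5 = 7
S[4] = -3·7 + 2·1 = -19
S[5] = -3·(-19) + 2·7 = 71
Sum = 5 + 1 + 7 + (-19) + 71 = 65

65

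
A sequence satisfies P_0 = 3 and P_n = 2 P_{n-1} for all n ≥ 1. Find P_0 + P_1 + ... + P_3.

45

P_1 = 2(3) = 6
P_2 = 2(6) = 12
P_3 = 2(12) = 24
Sum = 3 + 6 + 12 + 24 = 45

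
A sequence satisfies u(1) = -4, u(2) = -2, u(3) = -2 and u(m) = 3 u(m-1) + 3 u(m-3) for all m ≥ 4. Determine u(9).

-6606

u(4) = 3·(-2) + 3·(-4) = -18
u(5) = 3·(-18) + 3·(-2) = -60
u(6) = 3·(-60) + 3·(-2) = -186
u(7) = 3·(-186) + 3·(-18) = -612
u(8) = 3·(-612) + 3·(-60) = -2016
u(9) = 3·(-2016) + 3·(-186) = -6606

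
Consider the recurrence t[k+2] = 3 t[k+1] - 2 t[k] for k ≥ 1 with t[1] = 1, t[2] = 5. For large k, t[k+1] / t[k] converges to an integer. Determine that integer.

The characteristic equation is r^2 - 3r + 2 = 0, which factors as (r - 2)(r - 1) = 0.
So the roots are 2 and 1. Since |2| > |1| and the coefficient of 2^k is non-zero, the ratio tends to 2.

2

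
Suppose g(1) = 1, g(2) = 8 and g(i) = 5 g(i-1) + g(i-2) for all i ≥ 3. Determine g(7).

g(3) = 5·8 + 1 = 41
g(4) = 5·41 + 8 = 213
g(5) = 5·213 + 41 = 1106
g(6) = 5·1106 + 213 = 5743
g(7) = 5·5743 + 1106 = 29821

29821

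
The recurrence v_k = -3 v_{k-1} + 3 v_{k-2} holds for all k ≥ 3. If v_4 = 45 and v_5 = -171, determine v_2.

Rearranging, v_{k-2} = (v_k + 3 v_{k-1}) / 3.
v_3 = (-171 + 3*45) / 3 = -36/3 = -12
v_2 = (45 + 3*(-12)) / 3 = 9/3 = 3

3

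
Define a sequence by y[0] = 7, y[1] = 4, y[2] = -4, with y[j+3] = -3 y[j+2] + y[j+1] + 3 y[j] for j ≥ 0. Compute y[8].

y[3] = -3·(-4) + 4 + 3·7 = 37
y[4] = -3·37 + (-4) + 3·4 = -103
y[5] = -3·(-103) + 37 + 3·(-4) = 334
y[6] = -3·334 + (-103) + 3·37 = -994
y[7] = -3·(-994) + 334 + 3·(-103) = 3007
y[8] = -3·3007 + (-994) + 3·334 = -9013

-9013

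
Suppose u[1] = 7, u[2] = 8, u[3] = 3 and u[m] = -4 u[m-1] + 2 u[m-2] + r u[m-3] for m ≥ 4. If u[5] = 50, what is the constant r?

-3

u[4] = 4 + 7r
u[5] = -10 - 20r
So -10 - 20r = 50, giving r = -3.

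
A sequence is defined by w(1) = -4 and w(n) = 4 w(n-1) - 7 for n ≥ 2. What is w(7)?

w(2) = 4*(-4) - 7 = -23
w(3) = 4*(-23) - 7 = -99
w(4) = 4*(-99) - 7 = -403
w(5) = 4*(-403) - 7 = -1619
w(6) = 4*(-1619) - 7 = -6483
w(7) = 4*(-6483) - 7 = -25939

-25939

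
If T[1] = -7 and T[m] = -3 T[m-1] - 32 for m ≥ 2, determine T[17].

43046713

The fixed point is -32/(1 + 3) = -8, so T[m] + 8 = -3(T[m-1] + 8).
Hence T[m] = 1·(-3)^{m-1} - 8.
T[17] = 1·(-3)^{16} - 8 = 1·43046721 - 8 = 43046713.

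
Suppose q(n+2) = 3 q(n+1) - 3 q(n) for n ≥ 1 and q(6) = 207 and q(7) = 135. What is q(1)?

-5

Rearranging, q(n-2) = (q(n) - 3 q(n-1)) / -3.
q(5) = (135 - 3*207) / -3 = -486/-3 = 162
q(4) = (207 - 3*162) / -3 = -279/-3 = 93
q(3) = (162 - 3*93) / -3 = -117/-3 = 39
q(2) = (93 - 3*39) / -3 = -24/-3 = 8
q(1) = (39 - 3*8) / -3 = 15/-3 = -5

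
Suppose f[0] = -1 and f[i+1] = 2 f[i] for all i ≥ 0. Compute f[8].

f[1] = 2*(-1) = -2
f[2] = 2*(-2) = -4
f[3] = 2*(-4) = -8
f[4] = 2*(-8) = -16
f[5] = 2*(-16) = -32
f[6] = 2*(-32) = -64
f[7] = 2*(-64) = -128
f[8] = 2*(-128) = -256

-256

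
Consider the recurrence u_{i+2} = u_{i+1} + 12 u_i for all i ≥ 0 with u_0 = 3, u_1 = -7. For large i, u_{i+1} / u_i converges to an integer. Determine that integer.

4

The characteristic equation is r^2 - r - 12 = 0, which factors as (r - 4)(r + 3) = 0.
So the roots are 4 and -3. Since |4| > |-3| and the coefficient of 4^i is non-zero, the ratio tends to 4.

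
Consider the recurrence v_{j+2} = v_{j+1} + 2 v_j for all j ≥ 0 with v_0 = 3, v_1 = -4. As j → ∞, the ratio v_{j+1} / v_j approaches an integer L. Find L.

2

The characteristic equation is r^2 - r - 2 = 0, which factors as (r - 2)(r + 1) = 0.
So the roots are 2 and -1. Since |2| > |-1| and the coefficient of 2^j is non-zero, the ratio tends to 2.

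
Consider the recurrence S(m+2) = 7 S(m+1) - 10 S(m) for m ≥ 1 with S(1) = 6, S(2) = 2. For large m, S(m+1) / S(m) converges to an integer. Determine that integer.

The characteristic equation is r^2 - 7r + 10 = 0, which factors as (r - 5)(r - 2) = 0.
So the roots are 5 and 2. Since |5| > |2| and the coefficient of 5^m is non-zero, the ratio tends to 5.

5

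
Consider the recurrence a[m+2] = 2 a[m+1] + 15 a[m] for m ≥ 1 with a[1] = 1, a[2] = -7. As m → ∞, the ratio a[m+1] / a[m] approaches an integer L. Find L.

The characteristic equation is r^2 - 2r - 15 = 0, which factors as (r - 5)(r + 3) = 0.
So the roots are 5 and -3. Since |5| > |-3| and the coefficient of 5^m is non-zero, the ratio tends to 5.

5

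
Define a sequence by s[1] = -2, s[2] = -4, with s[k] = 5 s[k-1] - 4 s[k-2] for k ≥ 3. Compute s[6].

-684

s[3] = 5*(-4) - 4*(-2) = -12
s[4] = 5*(-12) - 4*(-4) = -44
s[5] = 5*(-44) - 4*(-12) = -172
s[6] = 5*(-172) - 4*(-44) = -684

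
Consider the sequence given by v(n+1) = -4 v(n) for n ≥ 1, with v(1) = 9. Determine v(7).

v(2) = -4*9 = -36
v(3) = -4*(-36) = 144
v(4) = -4*144 = -576
v(5) = -4*(-576) = 2304
v(6) = -4*2304 = -9216
v(7) = -4*(-9216) = 36864

36864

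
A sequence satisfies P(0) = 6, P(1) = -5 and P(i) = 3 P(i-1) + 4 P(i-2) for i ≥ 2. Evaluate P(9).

52423

P(2) = 3(-5) + 4(6) = 9
P(3) = 3(9) + 4(-5) = 7
P(4) = 3(7) + 4(9) = 57
P(5) = 3(57) + 4(7) = 199
P(6) = 3(199) + 4(57) = 825
P(7) = 3(825) + 4(199) = 3271
P(8) = 3(3271) + 4(825) = 13113
P(9) = 3(13113) + 4(3271) = 52423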